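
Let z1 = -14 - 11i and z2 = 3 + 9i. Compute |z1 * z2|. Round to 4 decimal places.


Step 1: |z1| = sqrt((-14)^2 + (-11)^2) = sqrt(317)
Step 2: |z2| = sqrt(3^2 + 9^2) = sqrt(90)
Step 3: |z1*z2| = |z1|*|z2| = sqrt(317) * sqrt(90) = sqrt(317 * 90) = sqrt(28530)
Step 4: = 168.9083

168.9083


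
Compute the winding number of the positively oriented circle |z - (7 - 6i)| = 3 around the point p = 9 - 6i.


Step 1: Center c = (7, -6), radius = 3
Step 2: |p - c|^2 = 2^2 + 0^2 = 4
Step 3: r^2 = 9
Step 4: |p-c| < r so winding number = 1

1


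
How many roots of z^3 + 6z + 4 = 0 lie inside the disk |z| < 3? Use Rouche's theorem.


Step 1: On |z| = 3 the three terms have sizes |z^3| = 3^3 = 27, |6z| = 6*3 = 18, |4| = 4
Step 2: The dominant term is g(z) = z^3; let h(z) = 6z + 4 so f = g + h
Step 3: On |z| = 3: |g| = 27 and |h| <= 18 + 4 = 22
Step 4: Since 27 > 22, |h| < |g| on |z| = 3, so by Rouche f has the same number of zeros as g inside |z| < 3
Step 5: g(z) = z^3 has 3 zeros (all at the origin) inside |z| < 3. Answer = 3

3


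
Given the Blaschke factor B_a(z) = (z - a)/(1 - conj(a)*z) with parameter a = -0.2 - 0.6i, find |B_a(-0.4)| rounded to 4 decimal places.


Step 1: Numerator z0 - a = -0.4 - (-0.2 - 0.6i) = -0.2 + 0.6i
Step 2: Denominator 1 - conj(a)*z0 = 1 - (-0.2 + 0.6i)*(-0.4) = 0.92 + 0.24i
Step 3: |z0 - a|^2 = (-0.2)^2 + 0.6^2 = 0.4; |1 - conj(a)*z0|^2 = 0.92^2 + 0.24^2 = 0.904
Step 4: |B_a(-0.4)| = sqrt(0.4 / 0.904) = sqrt(0.442478)
Step 5: = 0.6652

0.6652


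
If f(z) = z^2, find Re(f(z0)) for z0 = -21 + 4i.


Step 1: z0 = -21 + 4i
Step 2: z0^2 = (-21)^2 - 4^2 - 168i
Step 3: real part = 441 - 16 = 425

425


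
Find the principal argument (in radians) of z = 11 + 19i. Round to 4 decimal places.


Step 1: z = 11 + 19i
Step 2: arg(z) = atan2(19, 11)
Step 3: arg(z) = 1.046

1.046


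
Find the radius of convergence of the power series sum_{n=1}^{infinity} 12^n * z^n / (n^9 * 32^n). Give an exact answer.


Step 1: General term a_n = 12^n / (n^9 * 32^n)
Step 2: By the root test, |a_n|^(1/n) = 12 / (n^(9/n) * 32) -> 12/32 as n -> infinity (since n^(9/n) -> 1)
Step 3: R = 1/lim|a_n|^(1/n) = 32/12 = 8/3

8/3


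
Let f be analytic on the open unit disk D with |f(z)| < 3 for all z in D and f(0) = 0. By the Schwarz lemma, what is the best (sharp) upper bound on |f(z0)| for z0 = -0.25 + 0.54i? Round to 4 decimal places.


Step 1: g = f/3 maps D -> D with g(0) = 0, so by the Schwarz lemma |g(z)| <= |z|, i.e. |f(z)| <= 3|z|; this is sharp (f(z) = 3z).
Step 2: |z0|^2 = (-0.25)^2 + 0.54^2 = 0.3541
Step 3: |z0| = sqrt(0.3541) = 0.595063
Step 4: Best bound = 3 * |z0| = 3 * 0.595063 = 1.7852

1.7852


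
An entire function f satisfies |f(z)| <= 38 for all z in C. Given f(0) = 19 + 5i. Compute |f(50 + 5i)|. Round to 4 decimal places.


Step 1: By Liouville's theorem, a bounded entire function is constant.
Step 2: f(z) = f(0) = 19 + 5i for all z.
Step 3: |f(w)| = |19 + 5i| = sqrt(361 + 25)
Step 4: = 19.6469

19.6469


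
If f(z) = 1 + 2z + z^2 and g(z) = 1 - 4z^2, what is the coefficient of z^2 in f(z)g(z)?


Step 1: z^2 term in f*g comes from: (1)*(-4z^2) + (2z)*(0) + (z^2)*(1)
Step 2: = -4 + 0 + 1
Step 3: = -3

-3


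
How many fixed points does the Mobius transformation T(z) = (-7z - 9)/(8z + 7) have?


Step 1: Fixed points satisfy T(z) = z
Step 2: 8z^2 + 14z + 9 = 0
Step 3: Discriminant = 14^2 - 4*8*9 = -92
Step 4: Number of fixed points = 2

2


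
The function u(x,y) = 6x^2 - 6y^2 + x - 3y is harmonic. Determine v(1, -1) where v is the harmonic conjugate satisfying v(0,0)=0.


Step 1: v_x = -u_y = 12y + 3
Step 2: v_y = u_x = 12x + 1
Step 3: v = 12xy + 3x + y + C
Step 4: v(0,0) = 0 => C = 0
Step 5: v(1, -1) = -10

-10


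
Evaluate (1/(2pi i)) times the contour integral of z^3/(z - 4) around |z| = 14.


Step 1: f(z) = z^3, a = 4 is inside |z| = 14
Step 2: By Cauchy integral formula: (1/(2pi*i)) * integral = f(a)
Step 3: f(4) = 4^3 = 64

64


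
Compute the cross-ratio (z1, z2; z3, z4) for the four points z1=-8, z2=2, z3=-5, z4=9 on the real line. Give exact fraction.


Step 1: (z1-z3)(z2-z4) = (-3) * (-7) = 21
Step 2: (z1-z4)(z2-z3) = (-17) * 7 = -119
Step 3: Cross-ratio = -21/119 = -3/17

-3/17


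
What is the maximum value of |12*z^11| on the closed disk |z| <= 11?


Step 1: On |z| = 11, |f(z)| = 12 * |z|^11 = 12 * 11^11
Step 2: By maximum modulus principle, maximum is on boundary.
Step 3: Maximum = 12 * 285311670611 = 3423740047332

3423740047332


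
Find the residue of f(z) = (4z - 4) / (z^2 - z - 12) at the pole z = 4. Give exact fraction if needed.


Step 1: Q(z) = z^2 - z - 12 = (z - 4)(z + 3)
Step 2: Q'(z) = 2z - 1
Step 3: Q'(4) = 7, P(4) = 12
Step 4: Res = P(4)/Q'(4) = 12/7 = 12/7

12/7


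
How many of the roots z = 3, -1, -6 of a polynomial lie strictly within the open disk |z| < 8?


Step 1: Check each root:
  z = 3: |3| = 3 < 8
  z = -1: |-1| = 1 < 8
  z = -6: |-6| = 6 < 8
Step 2: Count = 3

3


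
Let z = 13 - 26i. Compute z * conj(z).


Step 1: conj(z) = 13 + 26i
Step 2: z * conj(z) = 13^2 + (-26)^2
Step 3: = 169 + 676 = 845

845


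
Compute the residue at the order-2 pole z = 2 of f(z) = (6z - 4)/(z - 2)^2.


Step 1: Pole of order 2 at z = 2
Step 2: Res = lim d/dz [(z - 2)^2 * f(z)] as z -> 2
Step 3: (z - 2)^2 * f(z) = 6z - 4
Step 4: d/dz[6z - 4] = 6

6


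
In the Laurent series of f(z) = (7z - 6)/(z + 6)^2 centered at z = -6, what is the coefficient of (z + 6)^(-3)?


Step 1: Write the numerator in powers of (z + 6): 7z - 6 = 7(z + 6) + (7*(-6) - 6) = 7(z + 6) - 48
Step 2: Divide by (z + 6)^2: f(z) = -48(z + 6)^(-2) + 7(z + 6)^(-1)
Step 3: This finite sum is the Laurent series of f about z = -6.
Step 4: Only the powers -2 and -1 appear, so the coefficient of (z + 6)^(-3) = 0

0


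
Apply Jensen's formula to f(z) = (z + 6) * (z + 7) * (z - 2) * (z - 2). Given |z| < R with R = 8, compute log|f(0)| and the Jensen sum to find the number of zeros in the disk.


Jensen's formula: (1/2pi)*integral log|f(Re^it)|dt = log|f(0)| + sum_{|a_k|<R} log(R/|a_k|)
Step 1: f(0) = 6 * 7 * (-2) * (-2) = 168
Step 2: log|f(0)| = log|-6| + log|-7| + log|2| + log|2| = 5.124
Step 3: Zeros inside |z| < 8: -6, -7, 2, 2
Step 4: Jensen sum = log(8/6) + log(8/7) + log(8/2) + log(8/2) = 3.1938
Step 5: n(R) = number of terms in the Jensen sum = count of zeros inside |z| < 8 = 4

4


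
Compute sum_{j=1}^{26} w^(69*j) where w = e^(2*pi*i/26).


Step 1: The sum sum_{j=1}^{n} w^(k*j) equals n if n | k, else 0.
Step 2: Here n = 26, k = 69
Step 3: Does n divide k? 26 | 69 -> False
Step 4: Sum = 0

0


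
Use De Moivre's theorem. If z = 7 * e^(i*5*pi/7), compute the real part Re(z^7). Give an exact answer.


Step 1: By De Moivre's theorem, z^7 = 7^7 * e^(i*7*5*pi/7) = 823543 * (cos(5*pi) + i*sin(5*pi))
Step 2: |z|^7 = 7^7 = 823543
Step 3: Reduce the angle mod 2*pi: 5*pi - 4*pi = pi
Step 4: cos(pi) = -1
Step 5: Re(z^7) = 823543 * (-1) = -823543

-823543


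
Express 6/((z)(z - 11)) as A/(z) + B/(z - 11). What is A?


Step 1: Multiply both sides by (z) and set z = 0
Step 2: A = 6 / (0 - 11)
Step 3: A = 6 / (-11)
Step 4: A = -6/11

-6/11


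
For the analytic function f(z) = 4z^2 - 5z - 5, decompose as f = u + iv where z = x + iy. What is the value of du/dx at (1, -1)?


Step 1: f(z) = 4(x+iy)^2 - 5(x+iy) - 5
Step 2: u = 4(x^2 - y^2) - 5x - 5
Step 3: u_x = 8x - 5
Step 4: At (1, -1): u_x = 8 - 5 = 3

3


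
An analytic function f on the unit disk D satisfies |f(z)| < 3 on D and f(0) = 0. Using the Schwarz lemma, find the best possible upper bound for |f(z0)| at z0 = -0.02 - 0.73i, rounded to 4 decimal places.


Step 1: g = f/3 maps D -> D with g(0) = 0, so by the Schwarz lemma |g(z)| <= |z|, i.e. |f(z)| <= 3|z|; this is sharp (f(z) = 3z).
Step 2: |z0|^2 = (-0.02)^2 + (-0.73)^2 = 0.5333
Step 3: |z0| = sqrt(0.5333) = 0.730274
Step 4: Best bound = 3 * |z0| = 3 * 0.730274 = 2.1908

2.1908


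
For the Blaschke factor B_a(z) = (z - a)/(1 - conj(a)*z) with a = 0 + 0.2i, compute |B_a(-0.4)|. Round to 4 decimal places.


Step 1: Numerator z0 - a = -0.4 - (0 + 0.2i) = -0.4 - 0.2i
Step 2: Denominator 1 - conj(a)*z0 = 1 - (0 - 0.2i)*(-0.4) = 1 - 0.08i
Step 3: |z0 - a|^2 = (-0.4)^2 + (-0.2)^2 = 0.2; |1 - conj(a)*z0|^2 = 1^2 + (-0.08)^2 = 1.0064
Step 4: |B_a(-0.4)| = sqrt(0.2 / 1.0064) = sqrt(0.198728)
Step 5: = 0.4458

0.4458


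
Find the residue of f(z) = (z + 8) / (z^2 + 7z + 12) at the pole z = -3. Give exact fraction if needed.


Step 1: Q(z) = z^2 + 7z + 12 = (z + 3)(z + 4)
Step 2: Q'(z) = 2z + 7
Step 3: Q'(-3) = 1, P(-3) = 5
Step 4: Res = P(-3)/Q'(-3) = 5/1 = 5

5


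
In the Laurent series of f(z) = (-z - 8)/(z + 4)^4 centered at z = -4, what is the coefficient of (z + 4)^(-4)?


Step 1: Write the numerator in powers of (z + 4): -z - 8 = -(z + 4) + (-1*(-4) - 8) = -(z + 4) - 4
Step 2: Divide by (z + 4)^4: f(z) = -4(z + 4)^(-4) - (z + 4)^(-3)
Step 3: This finite sum is the Laurent series of f about z = -4.
Step 4: Coefficient of (z + 4)^(-4) = -1*(-4) - 8 = -4

-4


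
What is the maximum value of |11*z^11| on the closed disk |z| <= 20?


Step 1: On |z| = 20, |f(z)| = 11 * |z|^11 = 11 * 20^11
Step 2: By maximum modulus principle, maximum is on boundary.
Step 3: Maximum = 11 * 204800000000000 = 2252800000000000

2252800000000000


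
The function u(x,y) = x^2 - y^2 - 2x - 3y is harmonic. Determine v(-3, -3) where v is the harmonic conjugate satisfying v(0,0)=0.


Step 1: v_x = -u_y = 2y + 3
Step 2: v_y = u_x = 2x - 2
Step 3: v = 2xy + 3x - 2y + C
Step 4: v(0,0) = 0 => C = 0
Step 5: v(-3, -3) = 15

15


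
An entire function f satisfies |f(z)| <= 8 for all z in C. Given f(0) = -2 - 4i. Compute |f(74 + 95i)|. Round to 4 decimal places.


Step 1: By Liouville's theorem, a bounded entire function is constant.
Step 2: f(z) = f(0) = -2 - 4i for all z.
Step 3: |f(w)| = |-2 - 4i| = sqrt(4 + 16)
Step 4: = 4.4721

4.4721


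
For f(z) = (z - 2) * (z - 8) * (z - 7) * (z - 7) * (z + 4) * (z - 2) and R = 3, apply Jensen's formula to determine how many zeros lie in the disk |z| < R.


Jensen's formula: (1/2pi)*integral log|f(Re^it)|dt = log|f(0)| + sum_{|a_k|<R} log(R/|a_k|)
Step 1: f(0) = (-2) * (-8) * (-7) * (-7) * 4 * (-2) = -6272
Step 2: log|f(0)| = log|2| + log|8| + log|7| + log|7| + log|-4| + log|2| = 8.7439
Step 3: Zeros inside |z| < 3: 2, 2
Step 4: Jensen sum = log(3/2) + log(3/2) = 0.8109
Step 5: n(R) = number of terms in the Jensen sum = count of zeros inside |z| < 3 = 2

2


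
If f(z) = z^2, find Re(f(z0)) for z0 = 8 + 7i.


Step 1: z0 = 8 + 7i
Step 2: z0^2 = 8^2 - 7^2 + 112i
Step 3: real part = 64 - 49 = 15

15


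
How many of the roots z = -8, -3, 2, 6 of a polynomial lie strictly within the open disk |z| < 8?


Step 1: Check each root:
  z = -8: |-8| = 8 >= 8
  z = -3: |-3| = 3 < 8
  z = 2: |2| = 2 < 8
  z = 6: |6| = 6 < 8
Step 2: Count = 3

3


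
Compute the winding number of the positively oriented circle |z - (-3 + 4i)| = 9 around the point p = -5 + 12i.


Step 1: Center c = (-3, 4), radius = 9
Step 2: |p - c|^2 = (-2)^2 + 8^2 = 68
Step 3: r^2 = 81
Step 4: |p-c| < r so winding number = 1

1


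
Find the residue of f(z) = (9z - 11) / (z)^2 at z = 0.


Step 1: Pole of order 2 at z = 0
Step 2: Res = lim d/dz [(z)^2 * f(z)] as z -> 0
Step 3: (z)^2 * f(z) = 9z - 11
Step 4: d/dz[9z - 11] = 9

9


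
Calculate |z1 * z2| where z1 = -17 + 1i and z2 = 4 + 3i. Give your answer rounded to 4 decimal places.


Step 1: |z1| = sqrt((-17)^2 + 1^2) = sqrt(290)
Step 2: |z2| = sqrt(4^2 + 3^2) = sqrt(25)
Step 3: |z1*z2| = |z1|*|z2| = sqrt(290) * sqrt(25) = sqrt(290 * 25) = sqrt(7250)
Step 4: = 85.1469

85.1469


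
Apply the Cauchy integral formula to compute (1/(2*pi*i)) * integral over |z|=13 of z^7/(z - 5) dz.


Step 1: f(z) = z^7, a = 5 is inside |z| = 13
Step 2: By Cauchy integral formula: (1/(2pi*i)) * integral = f(a)
Step 3: f(5) = 5^7 = 78125

78125


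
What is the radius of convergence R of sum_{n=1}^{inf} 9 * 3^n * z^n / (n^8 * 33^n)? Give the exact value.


Step 1: General term a_n = 9 * 3^n / (n^8 * 33^n)
Step 2: By the root test, |a_n|^(1/n) = 9^(1/n) * 3 / (n^(8/n) * 33) -> 3/33 as n -> infinity (since 9^(1/n) -> 1 and n^(8/n) -> 1)
Step 3: R = 1/lim|a_n|^(1/n) = 33/3 = 11

11


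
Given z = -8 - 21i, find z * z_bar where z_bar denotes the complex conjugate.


Step 1: conj(z) = -8 + 21i
Step 2: z * conj(z) = (-8)^2 + (-21)^2
Step 3: = 64 + 441 = 505

505


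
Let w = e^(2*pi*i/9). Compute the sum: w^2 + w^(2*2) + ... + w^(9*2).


Step 1: The sum sum_{j=1}^{n} w^(k*j) equals n if n | k, else 0.
Step 2: Here n = 9, k = 2
Step 3: Does n divide k? 9 | 2 -> False
Step 4: Sum = 0

0


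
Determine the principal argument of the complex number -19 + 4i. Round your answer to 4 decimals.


Step 1: z = -19 + 4i
Step 2: arg(z) = atan2(4, -19)
Step 3: arg(z) = 2.9341

2.9341


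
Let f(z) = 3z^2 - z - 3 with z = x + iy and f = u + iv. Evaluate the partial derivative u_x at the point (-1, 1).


Step 1: f(z) = 3(x+iy)^2 - (x+iy) - 3
Step 2: u = 3(x^2 - y^2) - x - 3
Step 3: u_x = 6x - 1
Step 4: At (-1, 1): u_x = -6 - 1 = -7

-7


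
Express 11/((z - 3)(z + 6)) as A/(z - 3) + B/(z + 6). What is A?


Step 1: Multiply both sides by (z - 3) and set z = 3
Step 2: A = 11 / (3 + 6)
Step 3: A = 11 / 9
Step 4: A = 11/9

11/9


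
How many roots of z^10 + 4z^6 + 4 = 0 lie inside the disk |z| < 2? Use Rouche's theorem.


Step 1: On |z| = 2 the three terms have sizes |z^10| = 2^10 = 1024, |4z^6| = 4*2^6 = 256, |4| = 4
Step 2: The dominant term is g(z) = z^10; let h(z) = 4z^6 + 4 so f = g + h
Step 3: On |z| = 2: |g| = 1024 and |h| <= 256 + 4 = 260
Step 4: Since 1024 > 260, |h| < |g| on |z| = 2, so by Rouche f has the same number of zeros as g inside |z| < 2
Step 5: g(z) = z^10 has 10 zeros (all at the origin) inside |z| < 2. Answer = 10

10


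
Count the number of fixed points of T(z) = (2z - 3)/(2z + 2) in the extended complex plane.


Step 1: Fixed points satisfy T(z) = z
Step 2: 2z^2 + 3 = 0
Step 3: Discriminant = 0^2 - 4*2*3 = -24
Step 4: Number of fixed points = 2

2


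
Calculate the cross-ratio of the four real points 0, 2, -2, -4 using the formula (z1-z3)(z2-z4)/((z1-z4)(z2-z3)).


Step 1: (z1-z3)(z2-z4) = 2 * 6 = 12
Step 2: (z1-z4)(z2-z3) = 4 * 4 = 16
Step 3: Cross-ratio = 12/16 = 3/4

3/4


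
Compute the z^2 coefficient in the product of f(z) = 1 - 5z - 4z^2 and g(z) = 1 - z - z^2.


Step 1: z^2 term in f*g comes from: (1)*(-z^2) + (-5z)*(-z) + (-4z^2)*(1)
Step 2: = -1 + 5 - 4
Step 3: = 0

0


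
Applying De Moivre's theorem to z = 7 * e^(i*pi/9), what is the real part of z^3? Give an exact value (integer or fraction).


Step 1: By De Moivre's theorem, z^3 = 7^3 * e^(i*3*pi/9) = 343 * (cos(pi/3) + i*sin(pi/3))
Step 2: |z|^3 = 7^3 = 343
Step 3: The angle pi/3 already lies in [0, 2*pi)
Step 4: cos(pi/3) = 1/2
Step 5: Re(z^3) = 343 * 1/2 = 343/2

343/2


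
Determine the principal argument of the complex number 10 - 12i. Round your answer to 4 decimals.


Step 1: z = 10 - 12i
Step 2: arg(z) = atan2(-12, 10)
Step 3: arg(z) = -0.8761

-0.8761


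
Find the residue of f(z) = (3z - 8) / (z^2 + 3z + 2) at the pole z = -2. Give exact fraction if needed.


Step 1: Q(z) = z^2 + 3z + 2 = (z + 2)(z + 1)
Step 2: Q'(z) = 2z + 3
Step 3: Q'(-2) = -1, P(-2) = -14
Step 4: Res = P(-2)/Q'(-2) = -14/(-1) = 14

14


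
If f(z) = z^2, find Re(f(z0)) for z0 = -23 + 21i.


Step 1: z0 = -23 + 21i
Step 2: z0^2 = (-23)^2 - 21^2 - 966i
Step 3: real part = 529 - 441 = 88

88


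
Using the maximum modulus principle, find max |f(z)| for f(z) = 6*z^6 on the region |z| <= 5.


Step 1: On |z| = 5, |f(z)| = 6 * |z|^6 = 6 * 5^6
Step 2: By maximum modulus principle, maximum is on boundary.
Step 3: Maximum = 6 * 15625 = 93750

93750


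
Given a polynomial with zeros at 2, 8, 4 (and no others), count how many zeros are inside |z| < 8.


Step 1: Check each root:
  z = 2: |2| = 2 < 8
  z = 8: |8| = 8 >= 8
  z = 4: |4| = 4 < 8
Step 2: Count = 2

2


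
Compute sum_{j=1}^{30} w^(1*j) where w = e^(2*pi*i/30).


Step 1: The sum sum_{j=1}^{n} w^(k*j) equals n if n | k, else 0.
Step 2: Here n = 30, k = 1
Step 3: Does n divide k? 30 | 1 -> False
Step 4: Sum = 0

0


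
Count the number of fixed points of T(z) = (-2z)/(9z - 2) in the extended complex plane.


Step 1: Fixed points satisfy T(z) = z
Step 2: 9z^2 = 0
Step 3: Discriminant = 0^2 - 4*9*0 = 0
Step 4: Number of fixed points = 1

1


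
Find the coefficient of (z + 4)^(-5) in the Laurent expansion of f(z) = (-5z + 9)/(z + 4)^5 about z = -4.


Step 1: Write the numerator in powers of (z + 4): -5z + 9 = -5(z + 4) + (-5*(-4) + 9) = -5(z + 4) + 29
Step 2: Divide by (z + 4)^5: f(z) = 29(z + 4)^(-5) - 5(z + 4)^(-4)
Step 3: This finite sum is the Laurent series of f about z = -4.
Step 4: Coefficient of (z + 4)^(-5) = -5*(-4) + 9 = 29

29


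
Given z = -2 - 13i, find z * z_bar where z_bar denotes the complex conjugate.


Step 1: conj(z) = -2 + 13i
Step 2: z * conj(z) = (-2)^2 + (-13)^2
Step 3: = 4 + 169 = 173

173


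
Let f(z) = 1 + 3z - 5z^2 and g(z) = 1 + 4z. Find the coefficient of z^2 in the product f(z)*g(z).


Step 1: z^2 term in f*g comes from: (1)*(0) + (3z)*(4z) + (-5z^2)*(1)
Step 2: = 0 + 12 - 5
Step 3: = 7

7


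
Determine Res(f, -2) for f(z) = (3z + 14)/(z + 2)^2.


Step 1: Pole of order 2 at z = -2
Step 2: Res = lim d/dz [(z + 2)^2 * f(z)] as z -> -2
Step 3: (z + 2)^2 * f(z) = 3z + 14
Step 4: d/dz[3z + 14] = 3

3


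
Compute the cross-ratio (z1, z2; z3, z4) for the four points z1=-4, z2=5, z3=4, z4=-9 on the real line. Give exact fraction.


Step 1: (z1-z3)(z2-z4) = (-8) * 14 = -112
Step 2: (z1-z4)(z2-z3) = 5 * 1 = 5
Step 3: Cross-ratio = -112/5 = -112/5

-112/5


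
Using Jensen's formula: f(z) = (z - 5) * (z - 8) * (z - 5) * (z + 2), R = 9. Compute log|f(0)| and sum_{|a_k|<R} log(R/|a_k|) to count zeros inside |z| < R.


Jensen's formula: (1/2pi)*integral log|f(Re^it)|dt = log|f(0)| + sum_{|a_k|<R} log(R/|a_k|)
Step 1: f(0) = (-5) * (-8) * (-5) * 2 = -400
Step 2: log|f(0)| = log|5| + log|8| + log|5| + log|-2| = 5.9915
Step 3: Zeros inside |z| < 9: 5, 8, 5, -2
Step 4: Jensen sum = log(9/5) + log(9/8) + log(9/5) + log(9/2) = 2.7974
Step 5: n(R) = number of terms in the Jensen sum = count of zeros inside |z| < 9 = 4

4


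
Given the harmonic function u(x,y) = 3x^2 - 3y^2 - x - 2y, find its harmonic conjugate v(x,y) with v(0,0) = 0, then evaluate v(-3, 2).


Step 1: v_x = -u_y = 6y + 2
Step 2: v_y = u_x = 6x - 1
Step 3: v = 6xy + 2x - y + C
Step 4: v(0,0) = 0 => C = 0
Step 5: v(-3, 2) = -44

-44


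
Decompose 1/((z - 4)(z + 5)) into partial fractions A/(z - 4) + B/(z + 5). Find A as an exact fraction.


Step 1: Multiply both sides by (z - 4) and set z = 4
Step 2: A = 1 / (4 + 5)
Step 3: A = 1 / 9
Step 4: A = 1/9

1/9


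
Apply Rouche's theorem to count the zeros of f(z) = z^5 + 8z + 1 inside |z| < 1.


Step 1: On |z| = 1 the three terms have sizes |z^5| = 1^5 = 1, |8z| = 8*1 = 8, |1| = 1
Step 2: The dominant term is g(z) = 8z; let h(z) = z^5 + 1 so f = g + h
Step 3: On |z| = 1: |g| = 8 and |h| <= 1 + 1 = 2
Step 4: Since 8 > 2, |h| < |g| on |z| = 1, so by Rouche f has the same number of zeros as g inside |z| < 1
Step 5: g(z) = 8z has 1 zero (at the origin, multiplicity 1) inside |z| < 1. Answer = 1

1


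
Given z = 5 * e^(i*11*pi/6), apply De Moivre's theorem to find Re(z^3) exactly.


Step 1: By De Moivre's theorem, z^3 = 5^3 * e^(i*3*11*pi/6) = 125 * (cos(11*pi/2) + i*sin(11*pi/2))
Step 2: |z|^3 = 5^3 = 125
Step 3: Reduce the angle mod 2*pi: 11*pi/2 - 4*pi = 3*pi/2
Step 4: cos(3*pi/2) = 0
Step 5: Re(z^3) = 125 * 0 = 0

0


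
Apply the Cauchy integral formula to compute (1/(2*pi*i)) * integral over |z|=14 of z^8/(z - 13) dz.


Step 1: f(z) = z^8, a = 13 is inside |z| = 14
Step 2: By Cauchy integral formula: (1/(2pi*i)) * integral = f(a)
Step 3: f(13) = 13^8 = 815730721

815730721


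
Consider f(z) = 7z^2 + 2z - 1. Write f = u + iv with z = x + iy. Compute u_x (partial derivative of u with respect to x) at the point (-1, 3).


Step 1: f(z) = 7(x+iy)^2 + 2(x+iy) - 1
Step 2: u = 7(x^2 - y^2) + 2x - 1
Step 3: u_x = 14x + 2
Step 4: At (-1, 3): u_x = -14 + 2 = -12

-12


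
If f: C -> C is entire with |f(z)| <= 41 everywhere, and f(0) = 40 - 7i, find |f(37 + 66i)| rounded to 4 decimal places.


Step 1: By Liouville's theorem, a bounded entire function is constant.
Step 2: f(z) = f(0) = 40 - 7i for all z.
Step 3: |f(w)| = |40 - 7i| = sqrt(1600 + 49)
Step 4: = 40.6079

40.6079


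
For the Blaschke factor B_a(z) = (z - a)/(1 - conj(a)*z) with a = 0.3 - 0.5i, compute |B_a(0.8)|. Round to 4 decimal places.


Step 1: Numerator z0 - a = 0.8 - (0.3 - 0.5i) = 0.5 + 0.5i
Step 2: Denominator 1 - conj(a)*z0 = 1 - (0.3 + 0.5i)*0.8 = 0.76 - 0.4i
Step 3: |z0 - a|^2 = 0.5^2 + 0.5^2 = 0.5; |1 - conj(a)*z0|^2 = 0.76^2 + (-0.4)^2 = 0.7376
Step 4: |B_a(0.8)| = sqrt(0.5 / 0.7376) = sqrt(0.677874)
Step 5: = 0.8233

0.8233


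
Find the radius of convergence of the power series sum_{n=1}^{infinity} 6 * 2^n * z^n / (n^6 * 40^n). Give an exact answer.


Step 1: General term a_n = 6 * 2^n / (n^6 * 40^n)
Step 2: By the root test, |a_n|^(1/n) = 6^(1/n) * 2 / (n^(6/n) * 40) -> 2/40 as n -> infinity (since 6^(1/n) -> 1 and n^(6/n) -> 1)
Step 3: R = 1/lim|a_n|^(1/n) = 40/2 = 20

20


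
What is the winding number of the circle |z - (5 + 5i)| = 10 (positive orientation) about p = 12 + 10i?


Step 1: Center c = (5, 5), radius = 10
Step 2: |p - c|^2 = 7^2 + 5^2 = 74
Step 3: r^2 = 100
Step 4: |p-c| < r so winding number = 1

1


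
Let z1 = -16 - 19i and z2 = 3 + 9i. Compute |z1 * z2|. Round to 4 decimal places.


Step 1: |z1| = sqrt((-16)^2 + (-19)^2) = sqrt(617)
Step 2: |z2| = sqrt(3^2 + 9^2) = sqrt(90)
Step 3: |z1*z2| = |z1|*|z2| = sqrt(617) * sqrt(90) = sqrt(617 * 90) = sqrt(55530)
Step 4: = 235.648

235.648


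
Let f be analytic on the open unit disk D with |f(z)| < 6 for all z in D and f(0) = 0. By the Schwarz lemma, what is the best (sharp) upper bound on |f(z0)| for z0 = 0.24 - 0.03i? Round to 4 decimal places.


Step 1: g = f/6 maps D -> D with g(0) = 0, so by the Schwarz lemma |g(z)| <= |z|, i.e. |f(z)| <= 6|z|; this is sharp (f(z) = 6z).
Step 2: |z0|^2 = 0.24^2 + (-0.03)^2 = 0.0585
Step 3: |z0| = sqrt(0.0585) = 0.241868
Step 4: Best bound = 6 * |z0| = 6 * 0.241868 = 1.4512

1.4512


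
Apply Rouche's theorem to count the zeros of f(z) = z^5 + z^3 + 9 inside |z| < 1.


Step 1: On |z| = 1 the three terms have sizes |z^5| = 1^5 = 1, |z^3| = 1^3 = 1, |9| = 9
Step 2: The dominant term is g(z) = 9; let h(z) = z^5 + z^3 so f = g + h
Step 3: On |z| = 1: |g| = 9 and |h| <= 1 + 1 = 2
Step 4: Since 9 > 2, |h| < |g| on |z| = 1, so by Rouche f has the same number of zeros as g inside |z| < 1
Step 5: g(z) = 9 is a nonzero constant with no zeros inside |z| < 1. Answer = 0

0


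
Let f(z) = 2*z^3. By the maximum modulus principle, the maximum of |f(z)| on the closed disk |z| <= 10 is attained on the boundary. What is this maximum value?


Step 1: On |z| = 10, |f(z)| = 2 * |z|^3 = 2 * 10^3
Step 2: By maximum modulus principle, maximum is on boundary.
Step 3: Maximum = 2 * 1000 = 2000

2000


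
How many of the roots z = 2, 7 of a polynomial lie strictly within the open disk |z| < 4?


Step 1: Check each root:
  z = 2: |2| = 2 < 4
  z = 7: |7| = 7 >= 4
Step 2: Count = 1

1


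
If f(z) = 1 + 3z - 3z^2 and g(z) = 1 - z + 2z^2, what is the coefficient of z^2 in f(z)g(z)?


Step 1: z^2 term in f*g comes from: (1)*(2z^2) + (3z)*(-z) + (-3z^2)*(1)
Step 2: = 2 - 3 - 3
Step 3: = -4

-4


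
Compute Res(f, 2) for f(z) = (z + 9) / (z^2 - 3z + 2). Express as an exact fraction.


Step 1: Q(z) = z^2 - 3z + 2 = (z - 2)(z - 1)
Step 2: Q'(z) = 2z - 3
Step 3: Q'(2) = 1, P(2) = 11
Step 4: Res = P(2)/Q'(2) = 11/1 = 11

11


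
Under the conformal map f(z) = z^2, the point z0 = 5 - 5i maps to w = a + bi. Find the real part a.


Step 1: z0 = 5 - 5i
Step 2: z0^2 = 5^2 - (-5)^2 - 50i
Step 3: real part = 25 - 25 = 0

0


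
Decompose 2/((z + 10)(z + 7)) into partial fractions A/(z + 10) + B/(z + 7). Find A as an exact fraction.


Step 1: Multiply both sides by (z + 10) and set z = -10
Step 2: A = 2 / (-10 + 7)
Step 3: A = 2 / (-3)
Step 4: A = -2/3

-2/3


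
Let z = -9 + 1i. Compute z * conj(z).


Step 1: conj(z) = -9 - 1i
Step 2: z * conj(z) = (-9)^2 + 1^2
Step 3: = 81 + 1 = 82

82


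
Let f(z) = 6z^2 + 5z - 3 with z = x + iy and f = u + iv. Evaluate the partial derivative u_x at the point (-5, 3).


Step 1: f(z) = 6(x+iy)^2 + 5(x+iy) - 3
Step 2: u = 6(x^2 - y^2) + 5x - 3
Step 3: u_x = 12x + 5
Step 4: At (-5, 3): u_x = -60 + 5 = -55

-55


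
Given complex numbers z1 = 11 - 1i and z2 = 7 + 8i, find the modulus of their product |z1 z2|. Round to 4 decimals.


Step 1: |z1| = sqrt(11^2 + (-1)^2) = sqrt(122)
Step 2: |z2| = sqrt(7^2 + 8^2) = sqrt(113)
Step 3: |z1*z2| = |z1|*|z2| = sqrt(122) * sqrt(113) = sqrt(122 * 113) = sqrt(13786)
Step 4: = 117.4138

117.4138


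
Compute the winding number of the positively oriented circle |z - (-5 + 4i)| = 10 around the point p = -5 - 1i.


Step 1: Center c = (-5, 4), radius = 10
Step 2: |p - c|^2 = 0^2 + (-5)^2 = 25
Step 3: r^2 = 100
Step 4: |p-c| < r so winding number = 1

1


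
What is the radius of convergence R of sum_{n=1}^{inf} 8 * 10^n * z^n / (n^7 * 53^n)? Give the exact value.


Step 1: General term a_n = 8 * 10^n / (n^7 * 53^n)
Step 2: By the root test, |a_n|^(1/n) = 8^(1/n) * 10 / (n^(7/n) * 53) -> 10/53 as n -> infinity (since 8^(1/n) -> 1 and n^(7/n) -> 1)
Step 3: R = 1/lim|a_n|^(1/n) = 53/10

53/10


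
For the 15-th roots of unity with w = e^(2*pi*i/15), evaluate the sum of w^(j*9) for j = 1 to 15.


Step 1: The sum sum_{j=1}^{n} w^(k*j) equals n if n | k, else 0.
Step 2: Here n = 15, k = 9
Step 3: Does n divide k? 15 | 9 -> False
Step 4: Sum = 0

0


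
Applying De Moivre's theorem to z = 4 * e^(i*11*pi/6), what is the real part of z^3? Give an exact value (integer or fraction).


Step 1: By De Moivre's theorem, z^3 = 4^3 * e^(i*3*11*pi/6) = 64 * (cos(11*pi/2) + i*sin(11*pi/2))
Step 2: |z|^3 = 4^3 = 64
Step 3: Reduce the angle mod 2*pi: 11*pi/2 - 4*pi = 3*pi/2
Step 4: cos(3*pi/2) = 0
Step 5: Re(z^3) = 64 * 0 = 0

0


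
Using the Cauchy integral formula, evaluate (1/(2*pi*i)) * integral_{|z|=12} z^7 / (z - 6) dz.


Step 1: f(z) = z^7, a = 6 is inside |z| = 12
Step 2: By Cauchy integral formula: (1/(2pi*i)) * integral = f(a)
Step 3: f(6) = 6^7 = 279936

279936


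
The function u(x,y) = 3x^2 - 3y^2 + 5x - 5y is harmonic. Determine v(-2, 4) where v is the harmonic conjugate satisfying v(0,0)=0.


Step 1: v_x = -u_y = 6y + 5
Step 2: v_y = u_x = 6x + 5
Step 3: v = 6xy + 5x + 5y + C
Step 4: v(0,0) = 0 => C = 0
Step 5: v(-2, 4) = -38

-38


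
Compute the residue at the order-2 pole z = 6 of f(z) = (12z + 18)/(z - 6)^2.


Step 1: Pole of order 2 at z = 6
Step 2: Res = lim d/dz [(z - 6)^2 * f(z)] as z -> 6
Step 3: (z - 6)^2 * f(z) = 12z + 18
Step 4: d/dz[12z + 18] = 12

12


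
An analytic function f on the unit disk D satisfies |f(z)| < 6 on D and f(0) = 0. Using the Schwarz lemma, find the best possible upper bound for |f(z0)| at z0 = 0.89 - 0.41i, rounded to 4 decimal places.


Step 1: g = f/6 maps D -> D with g(0) = 0, so by the Schwarz lemma |g(z)| <= |z|, i.e. |f(z)| <= 6|z|; this is sharp (f(z) = 6z).
Step 2: |z0|^2 = 0.89^2 + (-0.41)^2 = 0.9602
Step 3: |z0| = sqrt(0.9602) = 0.979898
Step 4: Best bound = 6 * |z0| = 6 * 0.979898 = 5.8794

5.8794


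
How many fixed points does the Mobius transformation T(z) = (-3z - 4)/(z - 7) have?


Step 1: Fixed points satisfy T(z) = z
Step 2: z^2 - 4z + 4 = 0
Step 3: Discriminant = (-4)^2 - 4*1*4 = 0
Step 4: Number of fixed points = 1

1


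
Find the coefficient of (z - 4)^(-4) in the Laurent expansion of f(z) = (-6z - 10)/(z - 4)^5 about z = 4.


Step 1: Write the numerator in powers of (z - 4): -6z - 10 = -6(z - 4) + (-6*4 - 10) = -6(z - 4) - 34
Step 2: Divide by (z - 4)^5: f(z) = -34(z - 4)^(-5) - 6(z - 4)^(-4)
Step 3: This finite sum is the Laurent series of f about z = 4.
Step 4: Coefficient of (z - 4)^(-4) = coefficient of (z - 4) in the re-centred numerator = -6

-6


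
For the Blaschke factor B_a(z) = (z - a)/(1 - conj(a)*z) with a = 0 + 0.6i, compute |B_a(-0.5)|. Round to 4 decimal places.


Step 1: Numerator z0 - a = -0.5 - (0 + 0.6i) = -0.5 - 0.6i
Step 2: Denominator 1 - conj(a)*z0 = 1 - (0 - 0.6i)*(-0.5) = 1 - 0.3i
Step 3: |z0 - a|^2 = (-0.5)^2 + (-0.6)^2 = 0.61; |1 - conj(a)*z0|^2 = 1^2 + (-0.3)^2 = 1.09
Step 4: |B_a(-0.5)| = sqrt(0.61 / 1.09) = sqrt(0.559633)
Step 5: = 0.7481

0.7481


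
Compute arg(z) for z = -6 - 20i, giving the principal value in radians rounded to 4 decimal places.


Step 1: z = -6 - 20i
Step 2: arg(z) = atan2(-20, -6)
Step 3: arg(z) = -1.8623

-1.8623


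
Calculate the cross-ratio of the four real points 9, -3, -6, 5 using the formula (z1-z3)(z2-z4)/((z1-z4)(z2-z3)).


Step 1: (z1-z3)(z2-z4) = 15 * (-8) = -120
Step 2: (z1-z4)(z2-z3) = 4 * 3 = 12
Step 3: Cross-ratio = -120/12 = -10

-10


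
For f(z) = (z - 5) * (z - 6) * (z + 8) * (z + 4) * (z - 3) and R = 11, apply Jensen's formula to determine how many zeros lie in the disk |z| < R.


Jensen's formula: (1/2pi)*integral log|f(Re^it)|dt = log|f(0)| + sum_{|a_k|<R} log(R/|a_k|)
Step 1: f(0) = (-5) * (-6) * 8 * 4 * (-3) = -2880
Step 2: log|f(0)| = log|5| + log|6| + log|-8| + log|-4| + log|3| = 7.9655
Step 3: Zeros inside |z| < 11: 5, 6, -8, -4, 3
Step 4: Jensen sum = log(11/5) + log(11/6) + log(11/8) + log(11/4) + log(11/3) = 4.0239
Step 5: n(R) = number of terms in the Jensen sum = count of zeros inside |z| < 11 = 5

5


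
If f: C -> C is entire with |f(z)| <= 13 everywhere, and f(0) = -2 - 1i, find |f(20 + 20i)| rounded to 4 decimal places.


Step 1: By Liouville's theorem, a bounded entire function is constant.
Step 2: f(z) = f(0) = -2 - 1i for all z.
Step 3: |f(w)| = |-2 - 1i| = sqrt(4 + 1)
Step 4: = 2.2361

2.2361


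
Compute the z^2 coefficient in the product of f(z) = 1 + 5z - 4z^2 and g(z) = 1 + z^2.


Step 1: z^2 term in f*g comes from: (1)*(z^2) + (5z)*(0) + (-4z^2)*(1)
Step 2: = 1 + 0 - 4
Step 3: = -3

-3


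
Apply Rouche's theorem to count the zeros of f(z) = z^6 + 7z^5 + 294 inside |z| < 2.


Step 1: On |z| = 2 the three terms have sizes |z^6| = 2^6 = 64, |7z^5| = 7*2^5 = 224, |294| = 294
Step 2: The dominant term is g(z) = 294; let h(z) = z^6 + 7z^5 so f = g + h
Step 3: On |z| = 2: |g| = 294 and |h| <= 64 + 224 = 288
Step 4: Since 294 > 288, |h| < |g| on |z| = 2, so by Rouche f has the same number of zeros as g inside |z| < 2
Step 5: g(z) = 294 is a nonzero constant with no zeros inside |z| < 2. Answer = 0

0


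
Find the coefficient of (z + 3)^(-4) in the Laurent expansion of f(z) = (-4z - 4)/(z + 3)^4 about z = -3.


Step 1: Write the numerator in powers of (z + 3): -4z - 4 = -4(z + 3) + (-4*(-3) - 4) = -4(z + 3) + 8
Step 2: Divide by (z + 3)^4: f(z) = 8(z + 3)^(-4) - 4(z + 3)^(-3)
Step 3: This finite sum is the Laurent series of f about z = -3.
Step 4: Coefficient of (z + 3)^(-4) = -4*(-3) - 4 = 8

8


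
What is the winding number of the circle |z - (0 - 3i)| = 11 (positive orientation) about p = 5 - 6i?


Step 1: Center c = (0, -3), radius = 11
Step 2: |p - c|^2 = 5^2 + (-3)^2 = 34
Step 3: r^2 = 121
Step 4: |p-c| < r so winding number = 1

1


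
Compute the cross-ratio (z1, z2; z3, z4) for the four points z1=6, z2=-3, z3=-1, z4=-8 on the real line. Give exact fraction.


Step 1: (z1-z3)(z2-z4) = 7 * 5 = 35
Step 2: (z1-z4)(z2-z3) = 14 * (-2) = -28
Step 3: Cross-ratio = -35/28 = -5/4

-5/4


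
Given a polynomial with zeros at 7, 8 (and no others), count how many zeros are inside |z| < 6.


Step 1: Check each root:
  z = 7: |7| = 7 >= 6
  z = 8: |8| = 8 >= 6
Step 2: Count = 0

0


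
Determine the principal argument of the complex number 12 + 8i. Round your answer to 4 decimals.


Step 1: z = 12 + 8i
Step 2: arg(z) = atan2(8, 12)
Step 3: arg(z) = 0.588

0.588


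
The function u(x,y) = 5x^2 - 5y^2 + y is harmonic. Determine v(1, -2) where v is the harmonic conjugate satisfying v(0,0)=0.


Step 1: v_x = -u_y = 10y - 1
Step 2: v_y = u_x = 10x + 0
Step 3: v = 10xy - x + C
Step 4: v(0,0) = 0 => C = 0
Step 5: v(1, -2) = -21

-21


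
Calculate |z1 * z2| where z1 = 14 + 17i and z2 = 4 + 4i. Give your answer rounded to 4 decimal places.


Step 1: |z1| = sqrt(14^2 + 17^2) = sqrt(485)
Step 2: |z2| = sqrt(4^2 + 4^2) = sqrt(32)
Step 3: |z1*z2| = |z1|*|z2| = sqrt(485) * sqrt(32) = sqrt(485 * 32) = sqrt(15520)
Step 4: = 124.5793

124.5793


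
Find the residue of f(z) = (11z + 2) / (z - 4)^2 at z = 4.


Step 1: Pole of order 2 at z = 4
Step 2: Res = lim d/dz [(z - 4)^2 * f(z)] as z -> 4
Step 3: (z - 4)^2 * f(z) = 11z + 2
Step 4: d/dz[11z + 2] = 11

11


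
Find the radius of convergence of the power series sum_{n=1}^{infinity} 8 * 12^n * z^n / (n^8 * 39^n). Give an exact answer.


Step 1: General term a_n = 8 * 12^n / (n^8 * 39^n)
Step 2: By the root test, |a_n|^(1/n) = 8^(1/n) * 12 / (n^(8/n) * 39) -> 12/39 as n -> infinity (since 8^(1/n) -> 1 and n^(8/n) -> 1)
Step 3: R = 1/lim|a_n|^(1/n) = 39/12 = 13/4

13/4


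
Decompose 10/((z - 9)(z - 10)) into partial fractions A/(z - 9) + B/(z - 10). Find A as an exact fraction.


Step 1: Multiply both sides by (z - 9) and set z = 9
Step 2: A = 10 / (9 - 10)
Step 3: A = 10 / (-1)
Step 4: A = -10

-10


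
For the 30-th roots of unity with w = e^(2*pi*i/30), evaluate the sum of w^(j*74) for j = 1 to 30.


Step 1: The sum sum_{j=1}^{n} w^(k*j) equals n if n | k, else 0.
Step 2: Here n = 30, k = 74
Step 3: Does n divide k? 30 | 74 -> False
Step 4: Sum = 0

0


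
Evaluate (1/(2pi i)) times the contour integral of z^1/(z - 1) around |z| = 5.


Step 1: f(z) = z^1, a = 1 is inside |z| = 5
Step 2: By Cauchy integral formula: (1/(2pi*i)) * integral = f(a)
Step 3: f(1) = 1^1 = 1

1


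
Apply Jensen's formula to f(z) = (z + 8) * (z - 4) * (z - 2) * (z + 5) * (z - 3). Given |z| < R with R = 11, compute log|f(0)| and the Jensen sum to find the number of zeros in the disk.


Jensen's formula: (1/2pi)*integral log|f(Re^it)|dt = log|f(0)| + sum_{|a_k|<R} log(R/|a_k|)
Step 1: f(0) = 8 * (-4) * (-2) * 5 * (-3) = -960
Step 2: log|f(0)| = log|-8| + log|4| + log|2| + log|-5| + log|3| = 6.8669
Step 3: Zeros inside |z| < 11: -8, 4, 2, -5, 3
Step 4: Jensen sum = log(11/8) + log(11/4) + log(11/2) + log(11/5) + log(11/3) = 5.1225
Step 5: n(R) = number of terms in the Jensen sum = count of zeros inside |z| < 11 = 5

5


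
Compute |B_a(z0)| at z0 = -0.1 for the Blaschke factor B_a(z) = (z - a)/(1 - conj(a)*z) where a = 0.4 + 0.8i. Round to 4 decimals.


Step 1: Numerator z0 - a = -0.1 - (0.4 + 0.8i) = -0.5 - 0.8i
Step 2: Denominator 1 - conj(a)*z0 = 1 - (0.4 - 0.8i)*(-0.1) = 1.04 - 0.08i
Step 3: |z0 - a|^2 = (-0.5)^2 + (-0.8)^2 = 0.89; |1 - conj(a)*z0|^2 = 1.04^2 + (-0.08)^2 = 1.088
Step 4: |B_a(-0.1)| = sqrt(0.89 / 1.088) = sqrt(0.818015)
Step 5: = 0.9044

0.9044


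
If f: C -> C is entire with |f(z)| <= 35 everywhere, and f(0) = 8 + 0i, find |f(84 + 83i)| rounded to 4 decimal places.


Step 1: By Liouville's theorem, a bounded entire function is constant.
Step 2: f(z) = f(0) = 8 + 0i for all z.
Step 3: |f(w)| = |8 + 0i| = sqrt(64 + 0)
Step 4: = 8.0

8.0


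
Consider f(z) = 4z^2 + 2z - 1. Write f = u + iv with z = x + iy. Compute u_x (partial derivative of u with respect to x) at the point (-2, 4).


Step 1: f(z) = 4(x+iy)^2 + 2(x+iy) - 1
Step 2: u = 4(x^2 - y^2) + 2x - 1
Step 3: u_x = 8x + 2
Step 4: At (-2, 4): u_x = -16 + 2 = -14

-14


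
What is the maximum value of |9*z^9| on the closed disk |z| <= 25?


Step 1: On |z| = 25, |f(z)| = 9 * |z|^9 = 9 * 25^9
Step 2: By maximum modulus principle, maximum is on boundary.
Step 3: Maximum = 9 * 3814697265625 = 34332275390625

34332275390625


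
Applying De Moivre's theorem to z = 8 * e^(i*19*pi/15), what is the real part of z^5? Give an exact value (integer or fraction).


Step 1: By De Moivre's theorem, z^5 = 8^5 * e^(i*5*19*pi/15) = 32768 * (cos(19*pi/3) + i*sin(19*pi/3))
Step 2: |z|^5 = 8^5 = 32768
Step 3: Reduce the angle mod 2*pi: 19*pi/3 - 6*pi = pi/3
Step 4: cos(pi/3) = 1/2
Step 5: Re(z^5) = 32768 * 1/2 = 16384

16384


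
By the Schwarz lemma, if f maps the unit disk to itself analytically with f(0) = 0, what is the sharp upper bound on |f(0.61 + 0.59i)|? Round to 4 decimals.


Step 1: Schwarz lemma: if f: D -> D is analytic with f(0) = 0, then |f(z)| <= |z| for all z in D, and this is sharp (f(z) = z).
Step 2: |z0|^2 = 0.61^2 + 0.59^2 = 0.7202
Step 3: |z0| = sqrt(0.7202) = 0.848646
Step 4: Best bound = |z0| = 0.8486

0.8486


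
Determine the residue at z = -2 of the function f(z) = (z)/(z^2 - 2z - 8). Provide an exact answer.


Step 1: Q(z) = z^2 - 2z - 8 = (z + 2)(z - 4)
Step 2: Q'(z) = 2z - 2
Step 3: Q'(-2) = -6, P(-2) = -2
Step 4: Res = P(-2)/Q'(-2) = -2/(-6) = 1/3

1/3


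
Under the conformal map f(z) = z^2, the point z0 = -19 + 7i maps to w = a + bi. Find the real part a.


Step 1: z0 = -19 + 7i
Step 2: z0^2 = (-19)^2 - 7^2 - 266i
Step 3: real part = 361 - 49 = 312

312


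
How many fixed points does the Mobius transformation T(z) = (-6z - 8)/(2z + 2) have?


Step 1: Fixed points satisfy T(z) = z
Step 2: 2z^2 + 8z + 8 = 0
Step 3: Discriminant = 8^2 - 4*2*8 = 0
Step 4: Number of fixed points = 1

1


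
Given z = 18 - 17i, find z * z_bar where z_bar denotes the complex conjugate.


Step 1: conj(z) = 18 + 17i
Step 2: z * conj(z) = 18^2 + (-17)^2
Step 3: = 324 + 289 = 613

613


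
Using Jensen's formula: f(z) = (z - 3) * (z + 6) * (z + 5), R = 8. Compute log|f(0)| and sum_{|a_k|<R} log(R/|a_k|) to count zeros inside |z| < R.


Jensen's formula: (1/2pi)*integral log|f(Re^it)|dt = log|f(0)| + sum_{|a_k|<R} log(R/|a_k|)
Step 1: f(0) = (-3) * 6 * 5 = -90
Step 2: log|f(0)| = log|3| + log|-6| + log|-5| = 4.4998
Step 3: Zeros inside |z| < 8: 3, -6, -5
Step 4: Jensen sum = log(8/3) + log(8/6) + log(8/5) = 1.7385
Step 5: n(R) = number of terms in the Jensen sum = count of zeros inside |z| < 8 = 3

3


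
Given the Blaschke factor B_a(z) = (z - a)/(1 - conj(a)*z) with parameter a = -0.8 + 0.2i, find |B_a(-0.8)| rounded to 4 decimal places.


Step 1: Numerator z0 - a = -0.8 - (-0.8 + 0.2i) = 0 - 0.2i
Step 2: Denominator 1 - conj(a)*z0 = 1 - (-0.8 - 0.2i)*(-0.8) = 0.36 - 0.16i
Step 3: |z0 - a|^2 = 0^2 + (-0.2)^2 = 0.04; |1 - conj(a)*z0|^2 = 0.36^2 + (-0.16)^2 = 0.1552
Step 4: |B_a(-0.8)| = sqrt(0.04 / 0.1552) = sqrt(0.257732)
Step 5: = 0.5077

0.5077


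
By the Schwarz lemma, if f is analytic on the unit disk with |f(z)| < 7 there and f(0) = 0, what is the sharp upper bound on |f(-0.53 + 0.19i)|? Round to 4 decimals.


Step 1: g = f/7 maps D -> D with g(0) = 0, so by the Schwarz lemma |g(z)| <= |z|, i.e. |f(z)| <= 7|z|; this is sharp (f(z) = 7z).
Step 2: |z0|^2 = (-0.53)^2 + 0.19^2 = 0.317
Step 3: |z0| = sqrt(0.317) = 0.563028
Step 4: Best bound = 7 * |z0| = 7 * 0.563028 = 3.9412

3.9412


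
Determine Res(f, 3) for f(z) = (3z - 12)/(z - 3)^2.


Step 1: Pole of order 2 at z = 3
Step 2: Res = lim d/dz [(z - 3)^2 * f(z)] as z -> 3
Step 3: (z - 3)^2 * f(z) = 3z - 12
Step 4: d/dz[3z - 12] = 3

3


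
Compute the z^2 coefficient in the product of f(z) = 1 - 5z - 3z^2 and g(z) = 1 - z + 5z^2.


Step 1: z^2 term in f*g comes from: (1)*(5z^2) + (-5z)*(-z) + (-3z^2)*(1)
Step 2: = 5 + 5 - 3
Step 3: = 7

7


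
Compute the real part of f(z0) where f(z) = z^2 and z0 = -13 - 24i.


Step 1: z0 = -13 - 24i
Step 2: z0^2 = (-13)^2 - (-24)^2 + 624i
Step 3: real part = 169 - 576 = -407

-407


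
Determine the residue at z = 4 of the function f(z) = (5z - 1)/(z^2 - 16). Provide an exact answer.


Step 1: Q(z) = z^2 - 16 = (z - 4)(z + 4)
Step 2: Q'(z) = 2z
Step 3: Q'(4) = 8, P(4) = 19
Step 4: Res = P(4)/Q'(4) = 19/8 = 19/8

19/8
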